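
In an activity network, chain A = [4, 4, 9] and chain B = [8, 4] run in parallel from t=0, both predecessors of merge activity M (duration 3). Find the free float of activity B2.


ES(B2) = sum of predecessors on chain B = 8
EF(B2) = ES + duration = 8 + 4 = 12
Successor of B2 is M. ES(M) = max(sum(A), sum(B)) = max(17, 12) = 17
Free float = ES(successor) - EF(current) = 17 - 12 = 5

5


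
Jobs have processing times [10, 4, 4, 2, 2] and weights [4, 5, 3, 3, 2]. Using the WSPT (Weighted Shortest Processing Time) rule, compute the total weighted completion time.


Compute p/w ratios and sort ascending (WSPT): [(2, 3), (4, 5), (2, 2), (4, 3), (10, 4)]
Compute weighted completion times:
  Job (p=2,w=3): C=2, w*C=3*2=6
  Job (p=4,w=5): C=6, w*C=5*6=30
  Job (p=2,w=2): C=8, w*C=2*8=16
  Job (p=4,w=3): C=12, w*C=3*12=36
  Job (p=10,w=4): C=22, w*C=4*22=88
Total weighted completion time = 176

176


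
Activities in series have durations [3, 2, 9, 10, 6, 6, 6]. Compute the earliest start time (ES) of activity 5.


Activity 5 starts after activities 1 through 4 complete.
Predecessor durations: [3, 2, 9, 10]
ES = 3 + 2 + 9 + 10 = 24

24


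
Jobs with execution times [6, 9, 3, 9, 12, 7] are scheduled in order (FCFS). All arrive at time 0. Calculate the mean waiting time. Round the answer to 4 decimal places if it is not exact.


FCFS order (as given): [6, 9, 3, 9, 12, 7]
Waiting times:
  Job 1: wait = 0
  Job 2: wait = 6
  Job 3: wait = 15
  Job 4: wait = 18
  Job 5: wait = 27
  Job 6: wait = 39
Sum of waiting times = 105
Average waiting time = 105/6 = 17.5

17.5


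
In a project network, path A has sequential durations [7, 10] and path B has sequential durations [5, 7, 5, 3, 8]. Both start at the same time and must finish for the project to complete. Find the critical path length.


Path A total = 7 + 10 = 17
Path B total = 5 + 7 + 5 + 3 + 8 = 28
Critical path = longest path = max(17, 28) = 28

28


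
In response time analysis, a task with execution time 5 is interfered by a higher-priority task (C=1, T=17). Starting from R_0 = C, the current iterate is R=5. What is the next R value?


R_next = C + ceil(R_prev / T_hp) * C_hp
ceil(5 / 17) = ceil(0.2941) = 1
Interference = 1 * 1 = 1
R_next = 5 + 1 = 6

6


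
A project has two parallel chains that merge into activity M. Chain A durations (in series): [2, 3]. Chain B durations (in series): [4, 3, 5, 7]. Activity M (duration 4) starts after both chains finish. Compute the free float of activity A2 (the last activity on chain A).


ES(A2) = sum of predecessors on chain A = 2
EF(A2) = ES + duration = 2 + 3 = 5
Successor of A2 is M. ES(M) = max(sum(A), sum(B)) = max(5, 19) = 19
Free float = ES(successor) - EF(current) = 19 - 5 = 14

14


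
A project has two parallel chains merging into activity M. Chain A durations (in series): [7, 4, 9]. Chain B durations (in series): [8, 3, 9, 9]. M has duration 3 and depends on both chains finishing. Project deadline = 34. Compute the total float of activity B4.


Forward pass: ES(B4) = sum of predecessors on chain B = 20
EF = ES + duration = 20 + 9 = 29
Backward pass: LF(M) = deadline = 34; LS(M) = 34 - 3 = 31
LF(B4) = LS(M) - sum(successors on chain B) = 31 - 0 = 31
LS = LF - duration = 31 - 9 = 22
Total float = LS - ES = 22 - 20 = 2

2


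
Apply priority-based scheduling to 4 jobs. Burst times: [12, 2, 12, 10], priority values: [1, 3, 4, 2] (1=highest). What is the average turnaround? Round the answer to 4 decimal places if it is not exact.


Sort by priority (ascending = highest first):
Order: [(1, 12), (2, 10), (3, 2), (4, 12)]
Completion times:
  Priority 1, burst=12, C=12
  Priority 2, burst=10, C=22
  Priority 3, burst=2, C=24
  Priority 4, burst=12, C=36
Average turnaround = 94/4 = 23.5

23.5


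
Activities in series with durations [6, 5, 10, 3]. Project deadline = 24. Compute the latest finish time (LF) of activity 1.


LF(activity 1) = deadline - sum of successor durations
Successors: activities 2 through 4 with durations [5, 10, 3]
Sum of successor durations = 18
LF = 24 - 18 = 6

6


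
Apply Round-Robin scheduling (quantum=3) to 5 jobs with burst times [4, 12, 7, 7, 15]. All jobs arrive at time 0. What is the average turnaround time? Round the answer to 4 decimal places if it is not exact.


Time quantum = 3
Execution trace:
  J1 runs 3 units, time = 3
  J2 runs 3 units, time = 6
  J3 runs 3 units, time = 9
  J4 runs 3 units, time = 12
  J5 runs 3 units, time = 15
  J1 runs 1 units, time = 16
  J2 runs 3 units, time = 19
  J3 runs 3 units, time = 22
  J4 runs 3 units, time = 25
  J5 runs 3 units, time = 28
  J2 runs 3 units, time = 31
  J3 runs 1 units, time = 32
  J4 runs 1 units, time = 33
  J5 runs 3 units, time = 36
  J2 runs 3 units, time = 39
  J5 runs 3 units, time = 42
  J5 runs 3 units, time = 45
Finish times: [16, 39, 32, 33, 45]
Average turnaround = 165/5 = 33.0

33.0


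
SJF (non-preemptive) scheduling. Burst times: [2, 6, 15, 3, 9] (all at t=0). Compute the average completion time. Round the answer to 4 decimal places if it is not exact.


SJF order (ascending): [2, 3, 6, 9, 15]
Completion times:
  Job 1: burst=2, C=2
  Job 2: burst=3, C=5
  Job 3: burst=6, C=11
  Job 4: burst=9, C=20
  Job 5: burst=15, C=35
Average completion = 73/5 = 14.6

14.6


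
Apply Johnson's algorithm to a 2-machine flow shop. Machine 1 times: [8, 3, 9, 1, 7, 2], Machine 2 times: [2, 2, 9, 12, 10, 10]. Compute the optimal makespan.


Apply Johnson's rule:
  Group 1 (a <= b): [(4, 1, 12), (6, 2, 10), (5, 7, 10), (3, 9, 9)]
  Group 2 (a > b): [(1, 8, 2), (2, 3, 2)]
Optimal job order: [4, 6, 5, 3, 1, 2]
Schedule:
  Job 4: M1 done at 1, M2 done at 13
  Job 6: M1 done at 3, M2 done at 23
  Job 5: M1 done at 10, M2 done at 33
  Job 3: M1 done at 19, M2 done at 42
  Job 1: M1 done at 27, M2 done at 44
  Job 2: M1 done at 30, M2 done at 46
Makespan = 46

46


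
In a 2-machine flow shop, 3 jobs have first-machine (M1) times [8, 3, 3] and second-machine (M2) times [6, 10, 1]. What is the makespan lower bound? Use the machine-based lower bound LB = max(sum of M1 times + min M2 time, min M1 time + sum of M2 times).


LB1 = sum(M1 times) + min(M2 times) = 14 + 1 = 15
LB2 = min(M1 times) + sum(M2 times) = 3 + 17 = 20
Lower bound = max(LB1, LB2) = max(15, 20) = 20

20


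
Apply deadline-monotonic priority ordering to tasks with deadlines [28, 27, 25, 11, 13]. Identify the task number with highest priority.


Sort tasks by relative deadline (ascending):
  Task 4: deadline = 11
  Task 5: deadline = 13
  Task 3: deadline = 25
  Task 2: deadline = 27
  Task 1: deadline = 28
Priority order (highest first): [4, 5, 3, 2, 1]
Highest priority task = 4

4


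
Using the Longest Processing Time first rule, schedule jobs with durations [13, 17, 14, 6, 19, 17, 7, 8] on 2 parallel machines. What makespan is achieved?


Sort jobs in decreasing order (LPT): [19, 17, 17, 14, 13, 8, 7, 6]
Assign each job to the least loaded machine:
  Machine 1: jobs [19, 14, 13, 6], load = 52
  Machine 2: jobs [17, 17, 8, 7], load = 49
Makespan = max load = 52

52


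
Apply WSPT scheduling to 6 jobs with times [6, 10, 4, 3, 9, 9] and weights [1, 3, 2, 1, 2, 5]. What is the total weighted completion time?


Compute p/w ratios and sort ascending (WSPT): [(9, 5), (4, 2), (3, 1), (10, 3), (9, 2), (6, 1)]
Compute weighted completion times:
  Job (p=9,w=5): C=9, w*C=5*9=45
  Job (p=4,w=2): C=13, w*C=2*13=26
  Job (p=3,w=1): C=16, w*C=1*16=16
  Job (p=10,w=3): C=26, w*C=3*26=78
  Job (p=9,w=2): C=35, w*C=2*35=70
  Job (p=6,w=1): C=41, w*C=1*41=41
Total weighted completion time = 276

276


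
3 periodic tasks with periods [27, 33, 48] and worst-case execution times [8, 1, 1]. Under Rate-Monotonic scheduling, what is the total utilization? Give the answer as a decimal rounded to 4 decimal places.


Compute individual utilizations (exact fractions):
  Task 1: C/T = 8/27 (approx. 0.2963)
  Task 2: C/T = 1/33 (approx. 0.0303)
  Task 3: C/T = 1/48 (approx. 0.0208)
Total utilization U = 8/27 + 1/33 + 1/48 = 1651/4752
Rounded to 4 decimal places: U = 0.3474
RM (Liu & Layland) bound for 3 tasks = 0.779763; compare with U = 1651/4752 (approx. 0.347433)
U <= bound, so schedulable by RM sufficient condition.

0.3474


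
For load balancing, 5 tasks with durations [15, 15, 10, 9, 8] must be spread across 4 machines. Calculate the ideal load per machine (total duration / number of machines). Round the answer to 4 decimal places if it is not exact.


Total processing time = 15 + 15 + 10 + 9 + 8 = 57
Number of machines = 4
Ideal balanced load = 57 / 4 = 14.25

14.25


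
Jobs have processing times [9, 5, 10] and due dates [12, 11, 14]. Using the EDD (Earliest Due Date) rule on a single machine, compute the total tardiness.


Sort by due date (EDD order): [(5, 11), (9, 12), (10, 14)]
Compute completion times and tardiness:
  Job 1: p=5, d=11, C=5, tardiness=max(0,5-11)=0
  Job 2: p=9, d=12, C=14, tardiness=max(0,14-12)=2
  Job 3: p=10, d=14, C=24, tardiness=max(0,24-14)=10
Total tardiness = 12

12


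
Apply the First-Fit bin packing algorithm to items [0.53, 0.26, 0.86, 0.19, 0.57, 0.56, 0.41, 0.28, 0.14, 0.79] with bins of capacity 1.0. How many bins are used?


Place items sequentially using First-Fit:
  Item 0.53 -> new Bin 1
  Item 0.26 -> Bin 1 (now 0.79)
  Item 0.86 -> new Bin 2
  Item 0.19 -> Bin 1 (now 0.98)
  Item 0.57 -> new Bin 3
  Item 0.56 -> new Bin 4
  Item 0.41 -> Bin 3 (now 0.98)
  Item 0.28 -> Bin 4 (now 0.84)
  Item 0.14 -> Bin 2 (now 1.0)
  Item 0.79 -> new Bin 5
Total bins used = 5

5


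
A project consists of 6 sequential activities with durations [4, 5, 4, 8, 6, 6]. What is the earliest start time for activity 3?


Activity 3 starts after activities 1 through 2 complete.
Predecessor durations: [4, 5]
ES = 4 + 5 = 9

9


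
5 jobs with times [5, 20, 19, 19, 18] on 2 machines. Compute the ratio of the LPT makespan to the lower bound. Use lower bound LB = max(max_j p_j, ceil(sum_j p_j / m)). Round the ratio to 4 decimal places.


LPT order: [20, 19, 19, 18, 5]
Machine loads after assignment: [43, 38]
LPT makespan = 43
Lower bound = max(max_job, ceil(total/2)) = max(20, 41) = 41
Ratio = 43 / 41 = 1.0488

1.0488


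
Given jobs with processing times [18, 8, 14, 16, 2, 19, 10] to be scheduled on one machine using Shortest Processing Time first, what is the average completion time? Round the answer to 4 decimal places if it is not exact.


Sort jobs by processing time (SPT order): [2, 8, 10, 14, 16, 18, 19]
Compute completion times sequentially:
  Job 1: processing = 2, completes at 2
  Job 2: processing = 8, completes at 10
  Job 3: processing = 10, completes at 20
  Job 4: processing = 14, completes at 34
  Job 5: processing = 16, completes at 50
  Job 6: processing = 18, completes at 68
  Job 7: processing = 19, completes at 87
Sum of completion times = 271
Average completion time = 271/7 = 38.7143

38.7143


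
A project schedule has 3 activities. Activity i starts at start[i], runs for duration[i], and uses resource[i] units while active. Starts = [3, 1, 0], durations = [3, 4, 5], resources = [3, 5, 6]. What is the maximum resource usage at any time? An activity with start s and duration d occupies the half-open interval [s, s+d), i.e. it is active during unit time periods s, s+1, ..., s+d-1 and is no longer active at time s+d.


Each activity i is active on [start_i, start_i + duration_i).
Compute total resource usage per time slot:
  t=0: active resources = [6], total = 6
  t=1: active resources = [5, 6], total = 11
  t=2: active resources = [5, 6], total = 11
  t=3: active resources = [3, 5, 6], total = 14
  t=4: active resources = [3, 5, 6], total = 14
  t=5: active resources = [3], total = 3
Peak resource demand = 14

14


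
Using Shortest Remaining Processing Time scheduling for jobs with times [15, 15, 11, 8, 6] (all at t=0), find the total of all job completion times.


Since all jobs arrive at t=0, SRPT equals SPT ordering.
SPT order: [6, 8, 11, 15, 15]
Completion times:
  Job 1: p=6, C=6
  Job 2: p=8, C=14
  Job 3: p=11, C=25
  Job 4: p=15, C=40
  Job 5: p=15, C=55
Total completion time = 6 + 14 + 25 + 40 + 55 = 140

140


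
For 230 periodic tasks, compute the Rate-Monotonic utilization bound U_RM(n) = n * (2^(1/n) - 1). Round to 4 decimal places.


Compute 2^(1/230) = 1.0030182291
Subtract 1: 1.0030182291 - 1 = 0.0030182291
Multiply by n: 230 * 0.0030182291 = 0.6941926930
Round to 4 dp: 0.6942

0.6942


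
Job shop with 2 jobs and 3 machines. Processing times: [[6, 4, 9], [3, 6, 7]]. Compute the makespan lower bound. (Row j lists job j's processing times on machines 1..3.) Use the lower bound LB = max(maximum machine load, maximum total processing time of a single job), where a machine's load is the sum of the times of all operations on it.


Machine loads:
  Machine 1: 6 + 3 = 9
  Machine 2: 4 + 6 = 10
  Machine 3: 9 + 7 = 16
Max machine load = 16
Job totals:
  Job 1: 19
  Job 2: 16
Max job total = 19
Lower bound = max(16, 19) = 19

19


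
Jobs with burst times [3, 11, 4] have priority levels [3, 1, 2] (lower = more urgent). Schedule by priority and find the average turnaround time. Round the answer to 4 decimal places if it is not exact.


Sort by priority (ascending = highest first):
Order: [(1, 11), (2, 4), (3, 3)]
Completion times:
  Priority 1, burst=11, C=11
  Priority 2, burst=4, C=15
  Priority 3, burst=3, C=18
Average turnaround = 44/3 = 14.6667

14.6667


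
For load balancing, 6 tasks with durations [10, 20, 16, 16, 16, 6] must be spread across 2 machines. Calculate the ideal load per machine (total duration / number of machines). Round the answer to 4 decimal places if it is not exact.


Total processing time = 10 + 20 + 16 + 16 + 16 + 6 = 84
Number of machines = 2
Ideal balanced load = 84 / 2 = 42.0

42.0


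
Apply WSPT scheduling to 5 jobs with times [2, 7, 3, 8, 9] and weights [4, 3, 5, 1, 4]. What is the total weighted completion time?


Compute p/w ratios and sort ascending (WSPT): [(2, 4), (3, 5), (9, 4), (7, 3), (8, 1)]
Compute weighted completion times:
  Job (p=2,w=4): C=2, w*C=4*2=8
  Job (p=3,w=5): C=5, w*C=5*5=25
  Job (p=9,w=4): C=14, w*C=4*14=56
  Job (p=7,w=3): C=21, w*C=3*21=63
  Job (p=8,w=1): C=29, w*C=1*29=29
Total weighted completion time = 181

181


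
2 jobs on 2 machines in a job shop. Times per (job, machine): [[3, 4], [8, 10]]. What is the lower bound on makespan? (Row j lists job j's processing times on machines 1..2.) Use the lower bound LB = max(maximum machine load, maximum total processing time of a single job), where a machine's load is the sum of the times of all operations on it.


Machine loads:
  Machine 1: 3 + 8 = 11
  Machine 2: 4 + 10 = 14
Max machine load = 14
Job totals:
  Job 1: 7
  Job 2: 18
Max job total = 18
Lower bound = max(14, 18) = 18

18


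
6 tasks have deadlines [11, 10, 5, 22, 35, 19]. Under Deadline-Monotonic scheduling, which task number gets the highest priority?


Sort tasks by relative deadline (ascending):
  Task 3: deadline = 5
  Task 2: deadline = 10
  Task 1: deadline = 11
  Task 6: deadline = 19
  Task 4: deadline = 22
  Task 5: deadline = 35
Priority order (highest first): [3, 2, 1, 6, 4, 5]
Highest priority task = 3

3


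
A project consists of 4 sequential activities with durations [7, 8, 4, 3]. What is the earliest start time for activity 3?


Activity 3 starts after activities 1 through 2 complete.
Predecessor durations: [7, 8]
ES = 7 + 8 = 15

15


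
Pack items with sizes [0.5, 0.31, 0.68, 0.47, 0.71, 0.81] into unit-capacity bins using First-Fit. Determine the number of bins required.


Place items sequentially using First-Fit:
  Item 0.5 -> new Bin 1
  Item 0.31 -> Bin 1 (now 0.81)
  Item 0.68 -> new Bin 2
  Item 0.47 -> new Bin 3
  Item 0.71 -> new Bin 4
  Item 0.81 -> new Bin 5
Total bins used = 5

5


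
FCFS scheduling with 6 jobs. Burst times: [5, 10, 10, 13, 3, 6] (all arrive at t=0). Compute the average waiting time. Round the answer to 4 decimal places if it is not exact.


FCFS order (as given): [5, 10, 10, 13, 3, 6]
Waiting times:
  Job 1: wait = 0
  Job 2: wait = 5
  Job 3: wait = 15
  Job 4: wait = 25
  Job 5: wait = 38
  Job 6: wait = 41
Sum of waiting times = 124
Average waiting time = 124/6 = 20.6667

20.6667


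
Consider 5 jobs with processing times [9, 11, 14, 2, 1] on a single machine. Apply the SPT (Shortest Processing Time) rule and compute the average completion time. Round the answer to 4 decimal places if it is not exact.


Sort jobs by processing time (SPT order): [1, 2, 9, 11, 14]
Compute completion times sequentially:
  Job 1: processing = 1, completes at 1
  Job 2: processing = 2, completes at 3
  Job 3: processing = 9, completes at 12
  Job 4: processing = 11, completes at 23
  Job 5: processing = 14, completes at 37
Sum of completion times = 76
Average completion time = 76/5 = 15.2

15.2


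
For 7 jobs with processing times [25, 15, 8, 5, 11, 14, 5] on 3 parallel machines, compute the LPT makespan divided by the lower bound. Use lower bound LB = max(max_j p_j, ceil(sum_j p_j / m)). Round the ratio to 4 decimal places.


LPT order: [25, 15, 14, 11, 8, 5, 5]
Machine loads after assignment: [30, 28, 25]
LPT makespan = 30
Lower bound = max(max_job, ceil(total/3)) = max(25, 28) = 28
Ratio = 30 / 28 = 1.0714

1.0714


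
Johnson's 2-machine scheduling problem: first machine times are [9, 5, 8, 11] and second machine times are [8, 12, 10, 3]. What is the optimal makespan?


Apply Johnson's rule:
  Group 1 (a <= b): [(2, 5, 12), (3, 8, 10)]
  Group 2 (a > b): [(1, 9, 8), (4, 11, 3)]
Optimal job order: [2, 3, 1, 4]
Schedule:
  Job 2: M1 done at 5, M2 done at 17
  Job 3: M1 done at 13, M2 done at 27
  Job 1: M1 done at 22, M2 done at 35
  Job 4: M1 done at 33, M2 done at 38
Makespan = 38

38


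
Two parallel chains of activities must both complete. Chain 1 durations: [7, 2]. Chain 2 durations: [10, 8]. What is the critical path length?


Path A total = 7 + 2 = 9
Path B total = 10 + 8 = 18
Critical path = longest path = max(9, 18) = 18

18


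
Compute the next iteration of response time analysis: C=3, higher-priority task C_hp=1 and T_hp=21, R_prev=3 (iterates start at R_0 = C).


R_next = C + ceil(R_prev / T_hp) * C_hp
ceil(3 / 21) = ceil(0.1429) = 1
Interference = 1 * 1 = 1
R_next = 3 + 1 = 4

4


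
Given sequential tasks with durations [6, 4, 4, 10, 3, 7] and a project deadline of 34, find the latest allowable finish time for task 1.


LF(activity 1) = deadline - sum of successor durations
Successors: activities 2 through 6 with durations [4, 4, 10, 3, 7]
Sum of successor durations = 28
LF = 34 - 28 = 6

6


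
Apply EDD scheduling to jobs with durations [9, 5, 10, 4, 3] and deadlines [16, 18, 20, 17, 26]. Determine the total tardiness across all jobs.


Sort by due date (EDD order): [(9, 16), (4, 17), (5, 18), (10, 20), (3, 26)]
Compute completion times and tardiness:
  Job 1: p=9, d=16, C=9, tardiness=max(0,9-16)=0
  Job 2: p=4, d=17, C=13, tardiness=max(0,13-17)=0
  Job 3: p=5, d=18, C=18, tardiness=max(0,18-18)=0
  Job 4: p=10, d=20, C=28, tardiness=max(0,28-20)=8
  Job 5: p=3, d=26, C=31, tardiness=max(0,31-26)=5
Total tardiness = 13

13


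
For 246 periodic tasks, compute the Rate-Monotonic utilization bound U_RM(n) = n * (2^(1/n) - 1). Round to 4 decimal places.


Compute 2^(1/246) = 1.0028216448
Subtract 1: 1.0028216448 - 1 = 0.0028216448
Multiply by n: 246 * 0.0028216448 = 0.6941246208
Round to 4 dp: 0.6941

0.6941


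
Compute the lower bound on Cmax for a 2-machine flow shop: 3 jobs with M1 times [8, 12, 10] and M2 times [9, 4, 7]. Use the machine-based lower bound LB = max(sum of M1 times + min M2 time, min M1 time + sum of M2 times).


LB1 = sum(M1 times) + min(M2 times) = 30 + 4 = 34
LB2 = min(M1 times) + sum(M2 times) = 8 + 20 = 28
Lower bound = max(LB1, LB2) = max(34, 28) = 34

34


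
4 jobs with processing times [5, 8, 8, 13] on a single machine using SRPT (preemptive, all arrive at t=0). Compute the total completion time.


Since all jobs arrive at t=0, SRPT equals SPT ordering.
SPT order: [5, 8, 8, 13]
Completion times:
  Job 1: p=5, C=5
  Job 2: p=8, C=13
  Job 3: p=8, C=21
  Job 4: p=13, C=34
Total completion time = 5 + 13 + 21 + 34 = 73

73


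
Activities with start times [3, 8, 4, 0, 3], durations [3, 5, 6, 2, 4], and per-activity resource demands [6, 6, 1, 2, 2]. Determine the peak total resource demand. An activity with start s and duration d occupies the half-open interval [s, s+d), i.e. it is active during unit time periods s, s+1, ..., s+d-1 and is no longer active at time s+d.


Each activity i is active on [start_i, start_i + duration_i).
Compute total resource usage per time slot:
  t=0: active resources = [2], total = 2
  t=1: active resources = [2], total = 2
  t=2: active resources = [], total = 0
  t=3: active resources = [6, 2], total = 8
  t=4: active resources = [6, 1, 2], total = 9
  t=5: active resources = [6, 1, 2], total = 9
  t=6: active resources = [1, 2], total = 3
  t=7: active resources = [1], total = 1
  t=8: active resources = [6, 1], total = 7
  t=9: active resources = [6, 1], total = 7
  t=10: active resources = [6], total = 6
  t=11: active resources = [6], total = 6
  t=12: active resources = [6], total = 6
Peak resource demand = 9

9


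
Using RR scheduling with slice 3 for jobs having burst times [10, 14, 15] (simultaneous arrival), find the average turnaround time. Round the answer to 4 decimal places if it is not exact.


Time quantum = 3
Execution trace:
  J1 runs 3 units, time = 3
  J2 runs 3 units, time = 6
  J3 runs 3 units, time = 9
  J1 runs 3 units, time = 12
  J2 runs 3 units, time = 15
  J3 runs 3 units, time = 18
  J1 runs 3 units, time = 21
  J2 runs 3 units, time = 24
  J3 runs 3 units, time = 27
  J1 runs 1 units, time = 28
  J2 runs 3 units, time = 31
  J3 runs 3 units, time = 34
  J2 runs 2 units, time = 36
  J3 runs 3 units, time = 39
Finish times: [28, 36, 39]
Average turnaround = 103/3 = 34.3333

34.3333


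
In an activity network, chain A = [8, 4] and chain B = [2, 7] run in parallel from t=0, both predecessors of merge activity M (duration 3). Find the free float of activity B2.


ES(B2) = sum of predecessors on chain B = 2
EF(B2) = ES + duration = 2 + 7 = 9
Successor of B2 is M. ES(M) = max(sum(A), sum(B)) = max(12, 9) = 12
Free float = ES(successor) - EF(current) = 12 - 9 = 3

3


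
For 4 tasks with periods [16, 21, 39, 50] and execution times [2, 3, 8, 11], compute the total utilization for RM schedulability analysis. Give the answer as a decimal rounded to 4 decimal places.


Compute individual utilizations (exact fractions):
  Task 1: C/T = 2/16 = 1/8 (approx. 0.125)
  Task 2: C/T = 3/21 = 1/7 (approx. 0.1429)
  Task 3: C/T = 8/39 (approx. 0.2051)
  Task 4: C/T = 11/50 (approx. 0.22)
Total utilization U = 1/8 + 1/7 + 8/39 + 11/50 = 37837/54600
Rounded to 4 decimal places: U = 0.6930
RM (Liu & Layland) bound for 4 tasks = 0.756828; compare with U = 37837/54600 (approx. 0.692985)
U <= bound, so schedulable by RM sufficient condition.

0.6930


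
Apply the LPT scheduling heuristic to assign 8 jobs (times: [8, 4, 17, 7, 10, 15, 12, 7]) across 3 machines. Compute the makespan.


Sort jobs in decreasing order (LPT): [17, 15, 12, 10, 8, 7, 7, 4]
Assign each job to the least loaded machine:
  Machine 1: jobs [17, 7], load = 24
  Machine 2: jobs [15, 8, 4], load = 27
  Machine 3: jobs [12, 10, 7], load = 29
Makespan = max load = 29

29


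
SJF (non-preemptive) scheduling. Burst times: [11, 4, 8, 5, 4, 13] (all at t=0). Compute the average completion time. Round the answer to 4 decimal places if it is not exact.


SJF order (ascending): [4, 4, 5, 8, 11, 13]
Completion times:
  Job 1: burst=4, C=4
  Job 2: burst=4, C=8
  Job 3: burst=5, C=13
  Job 4: burst=8, C=21
  Job 5: burst=11, C=32
  Job 6: burst=13, C=45
Average completion = 123/6 = 20.5

20.5


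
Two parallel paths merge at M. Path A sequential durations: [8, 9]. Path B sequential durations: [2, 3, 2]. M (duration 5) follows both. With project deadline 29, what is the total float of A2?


Forward pass: ES(A2) = sum of predecessors on chain A = 8
EF = ES + duration = 8 + 9 = 17
Backward pass: LF(M) = deadline = 29; LS(M) = 29 - 5 = 24
LF(A2) = LS(M) - sum(successors on chain A) = 24 - 0 = 24
LS = LF - duration = 24 - 9 = 15
Total float = LS - ES = 15 - 8 = 7

7


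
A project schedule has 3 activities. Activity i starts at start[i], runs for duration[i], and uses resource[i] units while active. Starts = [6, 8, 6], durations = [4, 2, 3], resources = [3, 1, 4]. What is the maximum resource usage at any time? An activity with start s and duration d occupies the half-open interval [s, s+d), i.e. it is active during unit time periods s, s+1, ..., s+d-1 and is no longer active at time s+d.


Each activity i is active on [start_i, start_i + duration_i).
Compute total resource usage per time slot:
  t=0: active resources = [], total = 0
  t=1: active resources = [], total = 0
  t=2: active resources = [], total = 0
  t=3: active resources = [], total = 0
  t=4: active resources = [], total = 0
  t=5: active resources = [], total = 0
  t=6: active resources = [3, 4], total = 7
  t=7: active resources = [3, 4], total = 7
  t=8: active resources = [3, 1, 4], total = 8
  t=9: active resources = [3, 1], total = 4
Peak resource demand = 8

8


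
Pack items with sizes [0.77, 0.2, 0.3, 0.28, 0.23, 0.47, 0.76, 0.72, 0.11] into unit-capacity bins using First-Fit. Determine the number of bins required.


Place items sequentially using First-Fit:
  Item 0.77 -> new Bin 1
  Item 0.2 -> Bin 1 (now 0.97)
  Item 0.3 -> new Bin 2
  Item 0.28 -> Bin 2 (now 0.58)
  Item 0.23 -> Bin 2 (now 0.81)
  Item 0.47 -> new Bin 3
  Item 0.76 -> new Bin 4
  Item 0.72 -> new Bin 5
  Item 0.11 -> Bin 2 (now 0.92)
Total bins used = 5

5


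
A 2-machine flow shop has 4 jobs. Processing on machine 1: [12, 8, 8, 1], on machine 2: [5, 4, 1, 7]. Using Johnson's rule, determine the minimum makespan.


Apply Johnson's rule:
  Group 1 (a <= b): [(4, 1, 7)]
  Group 2 (a > b): [(1, 12, 5), (2, 8, 4), (3, 8, 1)]
Optimal job order: [4, 1, 2, 3]
Schedule:
  Job 4: M1 done at 1, M2 done at 8
  Job 1: M1 done at 13, M2 done at 18
  Job 2: M1 done at 21, M2 done at 25
  Job 3: M1 done at 29, M2 done at 30
Makespan = 30

30


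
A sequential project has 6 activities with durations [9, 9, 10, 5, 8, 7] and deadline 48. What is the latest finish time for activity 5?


LF(activity 5) = deadline - sum of successor durations
Successors: activities 6 through 6 with durations [7]
Sum of successor durations = 7
LF = 48 - 7 = 41

41


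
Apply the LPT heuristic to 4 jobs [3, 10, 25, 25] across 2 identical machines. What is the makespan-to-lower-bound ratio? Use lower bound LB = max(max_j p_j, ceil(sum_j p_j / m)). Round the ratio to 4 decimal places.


LPT order: [25, 25, 10, 3]
Machine loads after assignment: [35, 28]
LPT makespan = 35
Lower bound = max(max_job, ceil(total/2)) = max(25, 32) = 32
Ratio = 35 / 32 = 1.0938

1.0938


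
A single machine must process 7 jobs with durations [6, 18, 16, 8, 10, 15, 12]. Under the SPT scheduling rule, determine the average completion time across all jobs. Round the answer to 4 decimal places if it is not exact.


Sort jobs by processing time (SPT order): [6, 8, 10, 12, 15, 16, 18]
Compute completion times sequentially:
  Job 1: processing = 6, completes at 6
  Job 2: processing = 8, completes at 14
  Job 3: processing = 10, completes at 24
  Job 4: processing = 12, completes at 36
  Job 5: processing = 15, completes at 51
  Job 6: processing = 16, completes at 67
  Job 7: processing = 18, completes at 85
Sum of completion times = 283
Average completion time = 283/7 = 40.4286

40.4286


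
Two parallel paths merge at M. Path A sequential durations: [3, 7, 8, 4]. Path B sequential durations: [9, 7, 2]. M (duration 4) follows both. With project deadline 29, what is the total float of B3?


Forward pass: ES(B3) = sum of predecessors on chain B = 16
EF = ES + duration = 16 + 2 = 18
Backward pass: LF(M) = deadline = 29; LS(M) = 29 - 4 = 25
LF(B3) = LS(M) - sum(successors on chain B) = 25 - 0 = 25
LS = LF - duration = 25 - 2 = 23
Total float = LS - ES = 23 - 16 = 7

7


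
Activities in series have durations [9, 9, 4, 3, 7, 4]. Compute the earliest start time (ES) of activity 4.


Activity 4 starts after activities 1 through 3 complete.
Predecessor durations: [9, 9, 4]
ES = 9 + 9 + 4 = 22

22


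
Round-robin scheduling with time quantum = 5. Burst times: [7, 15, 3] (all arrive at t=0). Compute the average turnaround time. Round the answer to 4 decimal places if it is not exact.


Time quantum = 5
Execution trace:
  J1 runs 5 units, time = 5
  J2 runs 5 units, time = 10
  J3 runs 3 units, time = 13
  J1 runs 2 units, time = 15
  J2 runs 5 units, time = 20
  J2 runs 5 units, time = 25
Finish times: [15, 25, 13]
Average turnaround = 53/3 = 17.6667

17.6667


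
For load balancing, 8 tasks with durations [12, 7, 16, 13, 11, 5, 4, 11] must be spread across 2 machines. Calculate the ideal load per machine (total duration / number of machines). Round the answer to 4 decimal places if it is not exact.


Total processing time = 12 + 7 + 16 + 13 + 11 + 5 + 4 + 11 = 79
Number of machines = 2
Ideal balanced load = 79 / 2 = 39.5

39.5


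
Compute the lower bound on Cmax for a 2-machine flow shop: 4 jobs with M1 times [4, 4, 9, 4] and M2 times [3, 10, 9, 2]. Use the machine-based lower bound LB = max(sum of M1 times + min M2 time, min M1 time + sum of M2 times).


LB1 = sum(M1 times) + min(M2 times) = 21 + 2 = 23
LB2 = min(M1 times) + sum(M2 times) = 4 + 24 = 28
Lower bound = max(LB1, LB2) = max(23, 28) = 28

28


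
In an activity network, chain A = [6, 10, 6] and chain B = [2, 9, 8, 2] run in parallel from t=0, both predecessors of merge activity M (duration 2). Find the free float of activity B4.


ES(B4) = sum of predecessors on chain B = 19
EF(B4) = ES + duration = 19 + 2 = 21
Successor of B4 is M. ES(M) = max(sum(A), sum(B)) = max(22, 21) = 22
Free float = ES(successor) - EF(current) = 22 - 21 = 1

1


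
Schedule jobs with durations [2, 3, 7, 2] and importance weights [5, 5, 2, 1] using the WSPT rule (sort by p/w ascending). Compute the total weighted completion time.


Compute p/w ratios and sort ascending (WSPT): [(2, 5), (3, 5), (2, 1), (7, 2)]
Compute weighted completion times:
  Job (p=2,w=5): C=2, w*C=5*2=10
  Job (p=3,w=5): C=5, w*C=5*5=25
  Job (p=2,w=1): C=7, w*C=1*7=7
  Job (p=7,w=2): C=14, w*C=2*14=28
Total weighted completion time = 70

70


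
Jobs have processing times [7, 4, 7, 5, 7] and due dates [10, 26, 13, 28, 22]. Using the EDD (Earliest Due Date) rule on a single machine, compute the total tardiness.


Sort by due date (EDD order): [(7, 10), (7, 13), (7, 22), (4, 26), (5, 28)]
Compute completion times and tardiness:
  Job 1: p=7, d=10, C=7, tardiness=max(0,7-10)=0
  Job 2: p=7, d=13, C=14, tardiness=max(0,14-13)=1
  Job 3: p=7, d=22, C=21, tardiness=max(0,21-22)=0
  Job 4: p=4, d=26, C=25, tardiness=max(0,25-26)=0
  Job 5: p=5, d=28, C=30, tardiness=max(0,30-28)=2
Total tardiness = 3

3


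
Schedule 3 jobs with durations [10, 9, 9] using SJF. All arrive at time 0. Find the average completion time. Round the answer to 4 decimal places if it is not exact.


SJF order (ascending): [9, 9, 10]
Completion times:
  Job 1: burst=9, C=9
  Job 2: burst=9, C=18
  Job 3: burst=10, C=28
Average completion = 55/3 = 18.3333

18.3333


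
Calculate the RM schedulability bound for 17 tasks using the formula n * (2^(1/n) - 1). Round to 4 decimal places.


Compute 2^(1/17) = 1.0416160107
Subtract 1: 1.0416160107 - 1 = 0.0416160107
Multiply by n: 17 * 0.0416160107 = 0.7074721819
Round to 4 dp: 0.7075

0.7075


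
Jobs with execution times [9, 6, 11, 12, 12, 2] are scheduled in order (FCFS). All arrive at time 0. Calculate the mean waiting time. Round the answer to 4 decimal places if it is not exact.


FCFS order (as given): [9, 6, 11, 12, 12, 2]
Waiting times:
  Job 1: wait = 0
  Job 2: wait = 9
  Job 3: wait = 15
  Job 4: wait = 26
  Job 5: wait = 38
  Job 6: wait = 50
Sum of waiting times = 138
Average waiting time = 138/6 = 23.0

23.0


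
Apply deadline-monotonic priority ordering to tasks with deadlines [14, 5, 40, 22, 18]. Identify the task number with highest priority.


Sort tasks by relative deadline (ascending):
  Task 2: deadline = 5
  Task 1: deadline = 14
  Task 5: deadline = 18
  Task 4: deadline = 22
  Task 3: deadline = 40
Priority order (highest first): [2, 1, 5, 4, 3]
Highest priority task = 2

2


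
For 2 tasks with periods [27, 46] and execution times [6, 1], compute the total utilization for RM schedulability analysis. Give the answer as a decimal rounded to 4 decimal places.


Compute individual utilizations (exact fractions):
  Task 1: C/T = 6/27 = 2/9 (approx. 0.2222)
  Task 2: C/T = 1/46 (approx. 0.0217)
Total utilization U = 2/9 + 1/46 = 101/414
Rounded to 4 decimal places: U = 0.2440
RM (Liu & Layland) bound for 2 tasks = 0.828427; compare with U = 101/414 (approx. 0.243961)
U <= bound, so schedulable by RM sufficient condition.

0.2440


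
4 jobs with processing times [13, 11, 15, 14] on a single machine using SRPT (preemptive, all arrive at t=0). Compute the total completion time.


Since all jobs arrive at t=0, SRPT equals SPT ordering.
SPT order: [11, 13, 14, 15]
Completion times:
  Job 1: p=11, C=11
  Job 2: p=13, C=24
  Job 3: p=14, C=38
  Job 4: p=15, C=53
Total completion time = 11 + 24 + 38 + 53 = 126

126


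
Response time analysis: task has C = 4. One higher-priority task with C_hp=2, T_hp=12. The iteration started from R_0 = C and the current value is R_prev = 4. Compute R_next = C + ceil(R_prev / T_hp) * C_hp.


R_next = C + ceil(R_prev / T_hp) * C_hp
ceil(4 / 12) = ceil(0.3333) = 1
Interference = 1 * 2 = 2
R_next = 4 + 2 = 6

6


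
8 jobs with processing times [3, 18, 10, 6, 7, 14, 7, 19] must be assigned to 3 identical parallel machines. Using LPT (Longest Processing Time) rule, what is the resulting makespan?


Sort jobs in decreasing order (LPT): [19, 18, 14, 10, 7, 7, 6, 3]
Assign each job to the least loaded machine:
  Machine 1: jobs [19, 7], load = 26
  Machine 2: jobs [18, 7, 3], load = 28
  Machine 3: jobs [14, 10, 6], load = 30
Makespan = max load = 30

30


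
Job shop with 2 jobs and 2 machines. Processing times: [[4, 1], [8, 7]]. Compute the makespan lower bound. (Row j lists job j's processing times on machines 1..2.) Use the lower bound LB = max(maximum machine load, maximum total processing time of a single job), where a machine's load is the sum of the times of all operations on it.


Machine loads:
  Machine 1: 4 + 8 = 12
  Machine 2: 1 + 7 = 8
Max machine load = 12
Job totals:
  Job 1: 5
  Job 2: 15
Max job total = 15
Lower bound = max(12, 15) = 15

15


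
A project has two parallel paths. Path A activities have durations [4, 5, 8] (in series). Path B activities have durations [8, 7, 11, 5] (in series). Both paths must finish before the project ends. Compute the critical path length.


Path A total = 4 + 5 + 8 = 17
Path B total = 8 + 7 + 11 + 5 = 31
Critical path = longest path = max(17, 31) = 31

31


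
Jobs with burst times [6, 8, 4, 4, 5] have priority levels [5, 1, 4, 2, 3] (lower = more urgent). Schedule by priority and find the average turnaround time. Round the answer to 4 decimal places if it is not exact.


Sort by priority (ascending = highest first):
Order: [(1, 8), (2, 4), (3, 5), (4, 4), (5, 6)]
Completion times:
  Priority 1, burst=8, C=8
  Priority 2, burst=4, C=12
  Priority 3, burst=5, C=17
  Priority 4, burst=4, C=21
  Priority 5, burst=6, C=27
Average turnaround = 85/5 = 17.0

17.0


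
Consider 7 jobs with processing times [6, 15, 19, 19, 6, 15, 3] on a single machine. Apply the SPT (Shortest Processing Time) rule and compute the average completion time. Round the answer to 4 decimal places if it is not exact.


Sort jobs by processing time (SPT order): [3, 6, 6, 15, 15, 19, 19]
Compute completion times sequentially:
  Job 1: processing = 3, completes at 3
  Job 2: processing = 6, completes at 9
  Job 3: processing = 6, completes at 15
  Job 4: processing = 15, completes at 30
  Job 5: processing = 15, completes at 45
  Job 6: processing = 19, completes at 64
  Job 7: processing = 19, completes at 83
Sum of completion times = 249
Average completion time = 249/7 = 35.5714

35.5714


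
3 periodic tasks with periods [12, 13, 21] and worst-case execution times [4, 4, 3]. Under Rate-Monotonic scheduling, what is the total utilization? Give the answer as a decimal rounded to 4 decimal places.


Compute individual utilizations (exact fractions):
  Task 1: C/T = 4/12 = 1/3 (approx. 0.3333)
  Task 2: C/T = 4/13 (approx. 0.3077)
  Task 3: C/T = 3/21 = 1/7 (approx. 0.1429)
Total utilization U = 1/3 + 4/13 + 1/7 = 214/273
Rounded to 4 decimal places: U = 0.7839
RM (Liu & Layland) bound for 3 tasks = 0.779763; compare with U = 214/273 (approx. 0.783883)
bound < U <= 1, so the RM sufficient condition is not met (inconclusive; an exact test such as response-time analysis is needed).

0.7839


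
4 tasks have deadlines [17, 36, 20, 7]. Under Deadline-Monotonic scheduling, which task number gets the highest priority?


Sort tasks by relative deadline (ascending):
  Task 4: deadline = 7
  Task 1: deadline = 17
  Task 3: deadline = 20
  Task 2: deadline = 36
Priority order (highest first): [4, 1, 3, 2]
Highest priority task = 4

4


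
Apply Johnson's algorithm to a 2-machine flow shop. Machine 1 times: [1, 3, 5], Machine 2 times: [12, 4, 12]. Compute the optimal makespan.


Apply Johnson's rule:
  Group 1 (a <= b): [(1, 1, 12), (2, 3, 4), (3, 5, 12)]
  Group 2 (a > b): []
Optimal job order: [1, 2, 3]
Schedule:
  Job 1: M1 done at 1, M2 done at 13
  Job 2: M1 done at 4, M2 done at 17
  Job 3: M1 done at 9, M2 done at 29
Makespan = 29

29


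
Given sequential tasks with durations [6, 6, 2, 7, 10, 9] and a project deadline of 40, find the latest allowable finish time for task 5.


LF(activity 5) = deadline - sum of successor durations
Successors: activities 6 through 6 with durations [9]
Sum of successor durations = 9
LF = 40 - 9 = 31

31


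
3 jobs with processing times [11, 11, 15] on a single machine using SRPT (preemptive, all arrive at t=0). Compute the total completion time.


Since all jobs arrive at t=0, SRPT equals SPT ordering.
SPT order: [11, 11, 15]
Completion times:
  Job 1: p=11, C=11
  Job 2: p=11, C=22
  Job 3: p=15, C=37
Total completion time = 11 + 22 + 37 = 70

70


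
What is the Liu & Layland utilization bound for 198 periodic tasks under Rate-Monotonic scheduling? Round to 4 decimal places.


Compute 2^(1/198) = 1.0035068781
Subtract 1: 1.0035068781 - 1 = 0.0035068781
Multiply by n: 198 * 0.0035068781 = 0.6943618638
Round to 4 dp: 0.6944

0.6944


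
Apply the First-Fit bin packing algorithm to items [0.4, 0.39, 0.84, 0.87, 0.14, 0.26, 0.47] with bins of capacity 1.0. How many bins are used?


Place items sequentially using First-Fit:
  Item 0.4 -> new Bin 1
  Item 0.39 -> Bin 1 (now 0.79)
  Item 0.84 -> new Bin 2
  Item 0.87 -> new Bin 3
  Item 0.14 -> Bin 1 (now 0.93)
  Item 0.26 -> new Bin 4
  Item 0.47 -> Bin 4 (now 0.73)
Total bins used = 4

4


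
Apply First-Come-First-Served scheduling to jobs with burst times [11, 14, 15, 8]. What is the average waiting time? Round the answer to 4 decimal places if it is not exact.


FCFS order (as given): [11, 14, 15, 8]
Waiting times:
  Job 1: wait = 0
  Job 2: wait = 11
  Job 3: wait = 25
  Job 4: wait = 40
Sum of waiting times = 76
Average waiting time = 76/4 = 19.0

19.0


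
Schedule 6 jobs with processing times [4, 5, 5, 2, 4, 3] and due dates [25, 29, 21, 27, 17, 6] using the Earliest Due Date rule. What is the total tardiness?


Sort by due date (EDD order): [(3, 6), (4, 17), (5, 21), (4, 25), (2, 27), (5, 29)]
Compute completion times and tardiness:
  Job 1: p=3, d=6, C=3, tardiness=max(0,3-6)=0
  Job 2: p=4, d=17, C=7, tardiness=max(0,7-17)=0
  Job 3: p=5, d=21, C=12, tardiness=max(0,12-21)=0
  Job 4: p=4, d=25, C=16, tardiness=max(0,16-25)=0
  Job 5: p=2, d=27, C=18, tardiness=max(0,18-27)=0
  Job 6: p=5, d=29, C=23, tardiness=max(0,23-29)=0
Total tardiness = 0

0
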